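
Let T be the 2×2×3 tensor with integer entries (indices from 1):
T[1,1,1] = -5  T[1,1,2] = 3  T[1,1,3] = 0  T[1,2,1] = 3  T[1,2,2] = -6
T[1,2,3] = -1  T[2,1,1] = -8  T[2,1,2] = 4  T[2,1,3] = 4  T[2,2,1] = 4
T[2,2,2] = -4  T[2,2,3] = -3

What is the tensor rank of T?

Lower bound: in the mode-3 unfolding of T (rows indexed by k, columns by (i,j)) the 3×3 minor on rows k ∈ {1, 2, 3}, columns (i,j) ∈ {(1,1), (1,2), (2,1)} is det [[-5, 3, -8], [3, -6, 4], [0, -1, 4]] = 88 ≠ 0, so that unfolding has rank ≥ 3 and hence rank(T) ≥ 3 (CP rank is at least every unfolding rank, though it can be larger).
Upper bound: T is a sum of 3 rank-1 terms, T = [1, 0] ⊗ [1, -1] ⊗ [-1, 1, -2] + [1, 2] ⊗ [2, -1] ⊗ [-2, 1, 1] + [2, 1] ⊗ [0, 1] ⊗ [0, -2, -1] (written with every a and b primitive with positive leading entry and the scale carried by c; CP decompositions are not unique, and this one is verified by expanding entrywise), so rank(T) ≤ 3.
These bounds meet, so rank(T) = 3.

3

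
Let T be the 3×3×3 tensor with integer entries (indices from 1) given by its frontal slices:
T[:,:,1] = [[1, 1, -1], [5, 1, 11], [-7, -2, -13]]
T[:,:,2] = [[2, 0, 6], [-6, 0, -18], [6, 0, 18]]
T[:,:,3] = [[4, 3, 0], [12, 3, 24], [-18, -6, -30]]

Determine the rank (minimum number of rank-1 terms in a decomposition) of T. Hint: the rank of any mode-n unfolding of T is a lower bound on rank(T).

Lower bound: the mode-1 unfolding of T (rows indexed by i, columns by (j,k) = (1,1), (1,2), (1,3), (2,1), (2,2), (2,3), (3,1), (3,2), (3,3)) is [[1, 2, 4, 1, 0, 3, -1, 6, 0], [5, -6, 12, 1, 0, 3, 11, -18, 24], [-7, 6, -18, -2, 0, -6, -13, 18, -30]].
There the 2×2 minor on rows i ∈ {1, 2}, columns (j,k) ∈ {(1,1), (1,2)} is det [[1, 2], [5, -6]] = -16 ≠ 0, so this unfolding has rank ≥ 2; CP rank is at least every unfolding rank, so rank(T) ≥ 2. (Flattening ranks never certify an upper bound on CP rank; for that we must actually write T with 2 rank-1 terms.)
Upper bound — finding two terms. Write S_k = T[:,:,k] for the frontal slices: S₁ = [[1, 1, -1], [5, 1, 11], [-7, -2, -13]], S₂ = [[2, 0, 6], [-6, 0, -18], [6, 0, 18]], S₃ = [[4, 3, 0], [12, 3, 24], [-18, -6, -30]].
If T = a₁ (x) b₁ (x) c₁ + a₂ (x) b₂ (x) c₂ then each S_k = c₁[k]·a₁b₁ᵀ + c₂[k]·a₂b₂ᵀ. S₁ and S₂ are linearly independent, so a₁b₁ᵀ and a₂b₂ᵀ must span the same plane of matrices: they are the rank-1 matrices of the form x·S₁ + y·S₂.
The 2×2 minor of x·S₁ + y·S₂ on rows {1,2}, columns {1,2} is −4·x² + 8·xy = (-4)·(x − 2·y)(x), vanishing at (x:y) = (2:1) and (0:1).
M₁ = 2·S₁ + S₂ = [[4, 2, 4], [4, 2, 4], [-8, -4, -8]] = 2·[1, 1, -2][2, 1, 2]ᵀ and M₂ = S₂ = [[2, 0, 6], [-6, 0, -18], [6, 0, 18]] = 2·[1, -3, 3][1, 0, 3]ᵀ, so take a₁ = [1, 1, -2], b₁ = [2, 1, 2], a₂ = [1, -3, 3], b₂ = [1, 0, 3].
Each slice is an integer combination of E₁ = a₁b₁ᵀ and E₂ = a₂b₂ᵀ: S₁ = E₁ − E₂, S₂ = 2·E₂, S₃ = 3·E₁ − 2·E₂; reading off coefficients, c₁ = [1, 0, 3] and c₂ = [-1, 2, -2].
Hence T = [1, 1, -2] (x) [2, 1, 2] (x) [1, 0, 3] + [1, -3, 3] (x) [1, 0, 3] (x) [-1, 2, -2], so rank(T) ≤ 2.
These bounds meet, so rank(T) = 2.

2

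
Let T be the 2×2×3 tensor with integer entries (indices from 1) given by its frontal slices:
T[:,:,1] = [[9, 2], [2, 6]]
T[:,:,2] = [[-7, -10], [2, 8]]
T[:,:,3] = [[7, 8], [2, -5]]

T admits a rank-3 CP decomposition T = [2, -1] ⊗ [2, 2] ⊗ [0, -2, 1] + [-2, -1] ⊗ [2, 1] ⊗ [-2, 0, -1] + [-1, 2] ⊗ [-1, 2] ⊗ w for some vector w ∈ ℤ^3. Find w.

w = [1, 1, -1]

Subtract the known terms from T to get the rank-1 residual R = [-1, 2] ⊗ [-1, 2] ⊗ w, so R[i,j,k] = a[i]·b[j]·w[k]. Pick indices with nonzero a[1]·b[1] = (-1)·(-1) = 1. Only the fibre through (1,1,·) is needed: R[1,1,:] = T[1,1,:] − Σₗ aₗ[1]bₗ[1]cₗ = [9, -7, 7] − (2)·(2)·[0, -2, 1] − (-2)·(2)·[-2, 0, -1] = [1, 1, -1]. Then w[k] = R[1,1,k] / 1 for each k, giving w = [1, 1, -1] / 1 = [1, 1, -1].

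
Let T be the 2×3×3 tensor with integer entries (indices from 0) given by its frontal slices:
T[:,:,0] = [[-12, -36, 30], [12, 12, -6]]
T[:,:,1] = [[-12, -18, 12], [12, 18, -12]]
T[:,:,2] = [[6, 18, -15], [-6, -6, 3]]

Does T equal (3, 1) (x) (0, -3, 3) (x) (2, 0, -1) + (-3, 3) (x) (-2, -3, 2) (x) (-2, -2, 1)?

Yes

Reconstruct entrywise from the claimed factors. For example, T[0,0,2] = 6 and Σₗ aₗ[0]bₗ[0]cₗ[2] = (3)·(0)·(-1) + (-3)·(-2)·(1) = 6; checking all 18 entries, every one matches. The claim holds.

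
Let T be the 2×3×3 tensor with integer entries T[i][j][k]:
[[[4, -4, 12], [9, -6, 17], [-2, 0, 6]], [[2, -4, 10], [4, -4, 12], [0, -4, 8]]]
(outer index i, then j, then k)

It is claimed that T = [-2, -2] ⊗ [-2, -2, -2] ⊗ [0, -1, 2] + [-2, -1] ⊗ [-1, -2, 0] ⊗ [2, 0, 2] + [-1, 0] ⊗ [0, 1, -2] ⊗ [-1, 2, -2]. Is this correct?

No

Reconstruct entry (0,1,2) from the claimed factors: Σₗ aₗ[0]bₗ[1]cₗ[2] = (-2)·(-2)·(2) + (-2)·(-2)·(2) + (-1)·(1)·(-2) = 18, but T[0,1,2] = 17. The claim is false.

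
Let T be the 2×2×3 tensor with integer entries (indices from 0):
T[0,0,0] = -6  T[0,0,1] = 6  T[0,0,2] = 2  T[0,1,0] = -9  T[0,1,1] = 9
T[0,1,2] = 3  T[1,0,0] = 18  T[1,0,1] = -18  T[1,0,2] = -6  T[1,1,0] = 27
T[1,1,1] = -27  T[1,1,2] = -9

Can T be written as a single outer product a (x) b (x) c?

If T = a (x) b (x) c then every fibre of T is a multiple of the corresponding factor, so read the factors off the fibres through the nonzero entry T[0,0,0] = -6.
The mode-1 fibre T[:,0,0] = [-6, 18] gives a = (1, -3) (primitive direction); the mode-2 fibre T[0,:,0] = [-6, -9] gives b = (2, 3); then c[k] = T[0,0,k] / (a[0]·b[0]) = [-6, 6, 2] / 2 = (-3, 3, 1).
Expanding (1, -3) (x) (2, 3) (x) (-3, 3, 1) reproduces all 12 entries of T, so T = (1, -3) (x) (2, 3) (x) (-3, 3, 1) and rank(T) ≤ 1.
Equivalently every frontal slice T[:,:,k] is c[k] times the rank-1 matrix (1, -3) (x) (2, 3). So T has rank 1 (it is nonzero).

Yes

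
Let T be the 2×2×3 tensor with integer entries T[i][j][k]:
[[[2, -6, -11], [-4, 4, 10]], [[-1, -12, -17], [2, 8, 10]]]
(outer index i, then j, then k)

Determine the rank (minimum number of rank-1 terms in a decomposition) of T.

Lower bound: in the mode-3 unfolding of T (rows indexed by k, columns by (i,j)) the 2×2 minor on rows k ∈ {0, 1}, columns (i,j) ∈ {(0,0), (0,1)} is det [[2, -4], [-6, 4]] = -16 ≠ 0, so that unfolding has rank ≥ 2 and hence rank(T) ≥ 2 (CP rank is at least every unfolding rank, though it can be larger).
Upper bound: with S_k = T[:,:,k], the two rank-1 terms a₁b₁ᵀ, a₂b₂ᵀ are the rank-1 members of the pencil x·S₀ + y·S₁.
det(x·S₀ + y·S₁) is −40·xy = (-40)·(y)(x), vanishing at (x:y) = (1:0) and (0:1).
M₁ = S₀ = [[2, -4], [-1, 2]] = [2, -1][1, -2]ᵀ and M₂ = S₁ = [[-6, 4], [-12, 8]] = (-2)·[1, 2][3, -2]ᵀ, so take a₁ = [2, -1], b₁ = [1, -2], a₂ = [1, 2], b₂ = [3, -2].
Each slice is an integer combination of E₁ = a₁b₁ᵀ and E₂ = a₂b₂ᵀ: S₀ = E₁, S₁ = −2·E₂, S₂ = −E₁ − 3·E₂; reading off coefficients, c₁ = [1, 0, -1] and c₂ = [0, -2, -3].
Hence T = [2, -1] ⊗ [1, -2] ⊗ [1, 0, -1] + [1, 2] ⊗ [3, -2] ⊗ [0, -2, -3], so rank(T) ≤ 2.
These bounds meet, so rank(T) = 2.

2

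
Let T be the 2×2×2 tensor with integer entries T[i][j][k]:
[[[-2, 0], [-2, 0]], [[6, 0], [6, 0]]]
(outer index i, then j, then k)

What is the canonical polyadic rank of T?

Lower bound: T ≠ 0 (e.g. T[0,0,0] = -2), so rank(T) ≥ 1.
Upper bound: if T = a ⊗ b ⊗ c then every fibre of T is a multiple of the corresponding factor, so read the factors off the fibres through the nonzero entry T[0,0,0] = -2.
The mode-1 fibre T[:,0,0] = [-2, 6] gives a = [1, -3] (primitive direction); the mode-2 fibre T[0,:,0] = [-2, -2] gives b = [1, 1]; then c[k] = T[0,0,k] / (a[0]·b[0]) = [-2, 0] / 1 = [-2, 0].
Expanding [1, -3] ⊗ [1, 1] ⊗ [-2, 0] reproduces all 8 entries of T, so T = [1, -3] ⊗ [1, 1] ⊗ [-2, 0] and rank(T) ≤ 1.
These bounds meet, so rank(T) = 1.

1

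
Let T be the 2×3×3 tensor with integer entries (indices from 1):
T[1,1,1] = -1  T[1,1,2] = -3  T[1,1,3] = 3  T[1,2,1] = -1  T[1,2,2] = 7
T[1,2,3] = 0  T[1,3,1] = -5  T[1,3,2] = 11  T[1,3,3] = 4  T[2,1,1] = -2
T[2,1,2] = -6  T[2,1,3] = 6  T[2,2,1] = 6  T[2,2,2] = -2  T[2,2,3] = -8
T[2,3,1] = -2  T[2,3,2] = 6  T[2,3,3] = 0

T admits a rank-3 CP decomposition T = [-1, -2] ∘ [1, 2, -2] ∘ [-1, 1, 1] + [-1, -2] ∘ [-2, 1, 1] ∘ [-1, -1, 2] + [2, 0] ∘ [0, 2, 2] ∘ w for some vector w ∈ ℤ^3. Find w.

w = [-1, 2, 1]

Subtract the known terms from T to get the rank-1 residual R = [2, 0] ∘ [0, 2, 2] ∘ w, so R[i,j,k] = a[i]·b[j]·w[k]. Pick indices with nonzero a[1]·b[2] = (2)·(2) = 4. Only the fibre through (1,2,·) is needed: R[1,2,:] = T[1,2,:] − Σₗ aₗ[1]bₗ[2]cₗ = [-1, 7, 0] − (-1)·(2)·[-1, 1, 1] − (-1)·(1)·[-1, -1, 2] = [-4, 8, 4]. Then w[k] = R[1,2,k] / 4 for each k, giving w = [-4, 8, 4] / 4 = [-1, 2, 1].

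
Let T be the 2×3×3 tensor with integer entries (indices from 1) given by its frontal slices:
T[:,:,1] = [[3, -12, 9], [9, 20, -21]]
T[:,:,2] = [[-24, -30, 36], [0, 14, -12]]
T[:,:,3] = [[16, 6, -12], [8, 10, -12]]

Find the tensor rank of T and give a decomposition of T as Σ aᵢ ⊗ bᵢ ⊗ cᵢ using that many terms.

rank(T) = 2

Lower bound: the mode-2 unfolding of T (rows indexed by j, columns by (i,k) = (1,1), (1,2), (1,3), (2,1), (2,2), (2,3)) is [[3, -24, 16, 9, 0, 8], [-12, -30, 6, 20, 14, 10], [9, 36, -12, -21, -12, -12]].
There the 2×2 minor on rows j ∈ {1, 2}, columns (i,k) ∈ {(1,1), (1,2)} is det [[3, -24], [-12, -30]] = -378 ≠ 0, so this unfolding has rank ≥ 2; CP rank is at least every unfolding rank, so rank(T) ≥ 2. (Unfolding ranks only ever bound the CP rank from below — rank(T) can be strictly larger than all of them — so the matching upper bound has to come from an explicit 2-term decomposition.)
Upper bound — finding two terms. Write S_k = T[:,:,k] for the frontal slices: S₁ = [[3, -12, 9], [9, 20, -21]], S₂ = [[-24, -30, 36], [0, 14, -12]], S₃ = [[16, 6, -12], [8, 10, -12]].
If T = a₁ ⊗ b₁ ⊗ c₁ + a₂ ⊗ b₂ ⊗ c₂ then each S_k = c₁[k]·a₁b₁ᵀ + c₂[k]·a₂b₂ᵀ. S₁ and S₂ are linearly independent, so a₁b₁ᵀ and a₂b₂ᵀ must span the same plane of matrices: they are the rank-1 matrices of the form x·S₁ + y·S₂.
The 2×2 minor of x·S₁ + y·S₂ on rows {1,2}, columns {1,2} is 168·x² − 168·xy − 336·y² = 168·(x − 2·y)(x + y), vanishing at (x:y) = (2:1) and (1:-1).
M₁ = 2·S₁ + S₂ = [[-18, -54, 54], [18, 54, -54]] = (-18)·(1, -1)(1, 3, -3)ᵀ and M₂ = S₁ − S₂ = [[27, 18, -27], [9, 6, -9]] = 3·(3, 1)(3, 2, -3)ᵀ, so take a₁ = (1, -1), b₁ = (1, 3, -3), a₂ = (3, 1), b₂ = (3, 2, -3).
Each slice is an integer combination of E₁ = a₁b₁ᵀ and E₂ = a₂b₂ᵀ: S₁ = −6·E₁ + E₂, S₂ = −6·E₁ − 2·E₂, S₃ = −2·E₁ + 2·E₂; reading off coefficients, c₁ = (-6, -6, -2) and c₂ = (1, -2, 2).
Hence T = (1, -1) ⊗ (1, 3, -3) ⊗ (-6, -6, -2) + (3, 1) ⊗ (3, 2, -3) ⊗ (1, -2, 2), so rank(T) ≤ 2.
These bounds meet, so rank(T) = 2.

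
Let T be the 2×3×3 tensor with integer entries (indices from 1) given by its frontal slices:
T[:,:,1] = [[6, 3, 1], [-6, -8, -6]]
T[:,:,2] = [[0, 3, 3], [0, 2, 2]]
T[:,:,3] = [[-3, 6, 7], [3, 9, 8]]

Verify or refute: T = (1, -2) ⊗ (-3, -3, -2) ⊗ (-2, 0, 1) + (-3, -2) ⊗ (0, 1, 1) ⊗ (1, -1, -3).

No

Reconstruct entry (2,1,1) from the claimed factors: Σₗ aₗ[2]bₗ[1]cₗ[1] = (-2)·(-3)·(-2) + (-2)·(0)·(1) = -12, but T[2,1,1] = -6. The claim is false.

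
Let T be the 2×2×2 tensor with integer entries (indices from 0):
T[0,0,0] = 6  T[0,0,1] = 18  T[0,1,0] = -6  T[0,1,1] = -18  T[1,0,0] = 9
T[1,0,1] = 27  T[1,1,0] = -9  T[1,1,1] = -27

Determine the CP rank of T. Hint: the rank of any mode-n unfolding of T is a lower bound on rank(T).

1

Lower bound: T ≠ 0 (e.g. T[0,0,0] = 6), so rank(T) ≥ 1.
Upper bound: if T = a ⊗ b ⊗ c then every fibre of T is a multiple of the corresponding factor, so read the factors off the fibres through the nonzero entry T[0,0,0] = 6.
The mode-1 fibre T[:,0,0] = [6, 9] gives a = (2, 3) (primitive direction); the mode-2 fibre T[0,:,0] = [6, -6] gives b = (1, -1); then c[k] = T[0,0,k] / (a[0]·b[0]) = [6, 18] / 2 = (3, 9).
Expanding (2, 3) ⊗ (1, -1) ⊗ (3, 9) reproduces all 8 entries of T, so T = (2, 3) ⊗ (1, -1) ⊗ (3, 9) and rank(T) ≤ 1.
These bounds meet, so rank(T) = 1.
Check entry T[1,1,0] = -9: (3)·(-1)·(3) = -9.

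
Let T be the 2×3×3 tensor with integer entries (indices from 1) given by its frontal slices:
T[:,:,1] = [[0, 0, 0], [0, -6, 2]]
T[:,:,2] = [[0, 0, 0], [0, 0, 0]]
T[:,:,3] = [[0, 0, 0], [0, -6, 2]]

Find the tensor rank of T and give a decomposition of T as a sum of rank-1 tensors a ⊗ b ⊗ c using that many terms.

Lower bound: T ≠ 0 (e.g. T[2,2,1] = -6), so rank(T) ≥ 1.
Upper bound: the mode-1 fibre T[:,2,1] = [0, -6] gives a = [0, 1] (primitive direction); the mode-2 fibre T[2,:,1] = [0, -6, 2] gives b = [0, 3, -1]; then c[k] = T[2,2,k] / (a[2]·b[2]) = [-6, 0, -6] / 3 = [-2, 0, -2].
Expanding [0, 1] ⊗ [0, 3, -1] ⊗ [-2, 0, -2] reproduces all 18 entries of T, so T = [0, 1] ⊗ [0, 3, -1] ⊗ [-2, 0, -2] and rank(T) ≤ 1.
These bounds meet, so rank(T) = 1.

rank(T) = 1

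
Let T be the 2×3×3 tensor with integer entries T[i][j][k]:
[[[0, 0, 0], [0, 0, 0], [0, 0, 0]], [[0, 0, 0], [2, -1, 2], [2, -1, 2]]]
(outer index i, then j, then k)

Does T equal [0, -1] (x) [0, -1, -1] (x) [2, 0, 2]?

Reconstruct entry (1,1,1) from the claimed factors: Σₗ aₗ[1]bₗ[1]cₗ[1] = (-1)·(-1)·(0) = 0, but T[1,1,1] = -1. The claim is false.

No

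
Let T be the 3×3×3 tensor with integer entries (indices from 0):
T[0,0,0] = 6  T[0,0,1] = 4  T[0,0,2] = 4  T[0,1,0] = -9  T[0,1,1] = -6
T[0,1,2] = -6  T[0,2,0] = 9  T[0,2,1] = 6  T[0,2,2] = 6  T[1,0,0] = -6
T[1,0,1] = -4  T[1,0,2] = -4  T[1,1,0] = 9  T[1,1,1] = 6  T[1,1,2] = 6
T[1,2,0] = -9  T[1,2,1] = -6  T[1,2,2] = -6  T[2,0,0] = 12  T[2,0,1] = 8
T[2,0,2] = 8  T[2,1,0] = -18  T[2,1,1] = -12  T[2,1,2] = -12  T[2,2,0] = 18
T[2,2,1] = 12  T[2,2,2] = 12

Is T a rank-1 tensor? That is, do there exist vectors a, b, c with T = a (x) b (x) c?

The mode-1 fibre T[:,0,0] = [6, -6, 12] gives a = [1, -1, 2] (primitive direction); the mode-2 fibre T[0,:,0] = [6, -9, 9] gives b = [2, -3, 3]; then c[k] = T[0,0,k] / (a[0]·b[0]) = [6, 4, 4] / 2 = [3, 2, 2].
Expanding [1, -1, 2] (x) [2, -3, 3] (x) [3, 2, 2] reproduces all 27 entries of T, so T = [1, -1, 2] (x) [2, -3, 3] (x) [3, 2, 2] and rank(T) ≤ 1.
Equivalently every frontal slice T[:,:,k] is c[k] times the rank-1 matrix [1, -1, 2] (x) [2, -3, 3]. So T has rank 1 (it is nonzero).

Yes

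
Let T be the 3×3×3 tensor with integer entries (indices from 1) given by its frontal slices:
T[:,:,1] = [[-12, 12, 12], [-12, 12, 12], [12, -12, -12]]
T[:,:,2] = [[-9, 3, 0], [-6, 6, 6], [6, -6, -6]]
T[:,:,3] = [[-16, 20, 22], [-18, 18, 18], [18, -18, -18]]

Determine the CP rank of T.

2

Lower bound: the mode-1 unfolding of T (rows indexed by i, columns by (j,k) = (1,1), (1,2), (1,3), (2,1), (2,2), (2,3), (3,1), (3,2), (3,3)) is [[-12, -9, -16, 12, 3, 20, 12, 0, 22], [-12, -6, -18, 12, 6, 18, 12, 6, 18], [12, 6, 18, -12, -6, -18, -12, -6, -18]].
There the 2×2 minor on rows i ∈ {1, 2}, columns (j,k) ∈ {(1,1), (1,2)} is det [[-12, -9], [-12, -6]] = -36 ≠ 0, so this unfolding has rank ≥ 2; CP rank is at least every unfolding rank, so rank(T) ≥ 2. (This is only a lower bound: in general the CP rank may exceed every unfolding rank, so we still need to exhibit 2 rank-1 terms summing to T.)
Upper bound — finding two terms. Write S_k = T[:,:,k] for the frontal slices: S₁ = [[-12, 12, 12], [-12, 12, 12], [12, -12, -12]], S₂ = [[-9, 3, 0], [-6, 6, 6], [6, -6, -6]], S₃ = [[-16, 20, 22], [-18, 18, 18], [18, -18, -18]].
If T = a₁ ⊗ b₁ ⊗ c₁ + a₂ ⊗ b₂ ⊗ c₂ then each S_k = c₁[k]·a₁b₁ᵀ + c₂[k]·a₂b₂ᵀ. S₁ and S₂ are linearly independent, so a₁b₁ᵀ and a₂b₂ᵀ must span the same plane of matrices: they are the rank-1 matrices of the form x·S₁ + y·S₂.
The 2×2 minor of x·S₁ + y·S₂ on rows {1,2}, columns {1,2} is −72·xy − 36·y² = (-36)·(y)(2·x + y), vanishing at (x:y) = (1:0) and (1:-2).
M₁ = S₁ = [[-12, 12, 12], [-12, 12, 12], [12, -12, -12]] = (-12)·(1, 1, -1)(1, -1, -1)ᵀ and M₂ = S₁ − 2·S₂ = [[6, 6, 12], [0, 0, 0], [0, 0, 0]] = 6·(1, 0, 0)(1, 1, 2)ᵀ, so take a₁ = (1, 1, -1), b₁ = (1, -1, -1), a₂ = (1, 0, 0), b₂ = (1, 1, 2).
Each slice is an integer combination of E₁ = a₁b₁ᵀ and E₂ = a₂b₂ᵀ: S₁ = −12·E₁, S₂ = −6·E₁ − 3·E₂, S₃ = −18·E₁ + 2·E₂; reading off coefficients, c₁ = (-12, -6, -18) and c₂ = (0, -3, 2).
Hence T = (1, 1, -1) ⊗ (1, -1, -1) ⊗ (-12, -6, -18) + (1, 0, 0) ⊗ (1, 1, 2) ⊗ (0, -3, 2), so rank(T) ≤ 2.
These bounds meet, so rank(T) = 2.
Check entry T[2,3,3] = 18: (1)·(-1)·(-18) + (0)·(2)·(2) = 18.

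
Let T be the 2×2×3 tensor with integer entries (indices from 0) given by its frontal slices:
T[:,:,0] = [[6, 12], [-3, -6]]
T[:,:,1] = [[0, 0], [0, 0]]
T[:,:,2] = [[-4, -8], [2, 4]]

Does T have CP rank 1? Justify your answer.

If T = a ⊗ b ⊗ c then every fibre of T is a multiple of the corresponding factor, so read the factors off the fibres through the nonzero entry T[0,0,0] = 6.
The mode-1 fibre T[:,0,0] = [6, -3] gives a = [2, -1] (primitive direction); the mode-2 fibre T[0,:,0] = [6, 12] gives b = [1, 2]; then c[k] = T[0,0,k] / (a[0]·b[0]) = [6, 0, -4] / 2 = [3, 0, -2].
Expanding [2, -1] ⊗ [1, 2] ⊗ [3, 0, -2] reproduces all 12 entries of T, so T = [2, -1] ⊗ [1, 2] ⊗ [3, 0, -2] and rank(T) ≤ 1.
Equivalently every frontal slice T[:,:,k] is c[k] times the rank-1 matrix [2, -1] ⊗ [1, 2]. So T has rank 1 (it is nonzero).

Yes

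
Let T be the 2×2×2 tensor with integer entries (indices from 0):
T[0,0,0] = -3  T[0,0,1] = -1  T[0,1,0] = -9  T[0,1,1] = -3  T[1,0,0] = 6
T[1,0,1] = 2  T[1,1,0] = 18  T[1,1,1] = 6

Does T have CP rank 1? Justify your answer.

If T = a ⊗ b ⊗ c then every fibre of T is a multiple of the corresponding factor, so read the factors off the fibres through the nonzero entry T[0,0,0] = -3.
The mode-1 fibre T[:,0,0] = [-3, 6] gives a = (1, -2) (primitive direction); the mode-2 fibre T[0,:,0] = [-3, -9] gives b = (1, 3); then c[k] = T[0,0,k] / (a[0]·b[0]) = [-3, -1] / 1 = (-3, -1).
Expanding (1, -2) ⊗ (1, 3) ⊗ (-3, -1) reproduces all 8 entries of T, so T = (1, -2) ⊗ (1, 3) ⊗ (-3, -1) and rank(T) ≤ 1.
Equivalently every frontal slice T[:,:,k] is c[k] times the rank-1 matrix (1, -2) ⊗ (1, 3). So T has rank 1 (it is nonzero).

Yes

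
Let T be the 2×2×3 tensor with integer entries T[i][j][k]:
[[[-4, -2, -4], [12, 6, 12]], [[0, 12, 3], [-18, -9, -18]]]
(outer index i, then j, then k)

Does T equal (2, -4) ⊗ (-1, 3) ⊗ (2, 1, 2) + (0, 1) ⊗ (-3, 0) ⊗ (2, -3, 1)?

Reconstruct entry (1,0,0) from the claimed factors: Σₗ aₗ[1]bₗ[0]cₗ[0] = (-4)·(-1)·(2) + (1)·(-3)·(2) = 2, but T[1,0,0] = 0. The claim is false.

No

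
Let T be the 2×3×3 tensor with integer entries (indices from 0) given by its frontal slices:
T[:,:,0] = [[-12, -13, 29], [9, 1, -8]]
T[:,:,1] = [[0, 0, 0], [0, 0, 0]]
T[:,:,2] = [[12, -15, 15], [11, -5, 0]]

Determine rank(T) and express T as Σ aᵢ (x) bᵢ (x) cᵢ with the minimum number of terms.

rank(T) = 2

Lower bound: in the mode-2 unfolding of T (rows indexed by j, columns by (i,k)) the 2×2 minor on rows j ∈ {0, 1}, columns (i,k) ∈ {(0,0), (0,2)} is det [[-12, 12], [-13, -15]] = 336 ≠ 0, so that unfolding has rank ≥ 2 and hence rank(T) ≥ 2 (CP rank is at least every unfolding rank, though it can be larger).
Upper bound: with S_k = T[:,:,k], the two rank-1 terms a₁b₁ᵀ, a₂b₂ᵀ are the rank-1 members of the pencil x·S₀ + y·S₂.
The 2×2 minor of x·S₀ + y·S₂ on rows {0,1}, columns {0,1} is 105·x² + 350·xy + 105·y² = 35·(x + 3·y)(3·x + y), vanishing at (x:y) = (3:-1) and (1:-3).
M₁ = 3·S₀ − S₂ = [[-48, -24, 72], [16, 8, -24]] = (-8)·[3, -1][2, 1, -3]ᵀ and M₂ = S₀ − 3·S₂ = [[-48, 32, -16], [-24, 16, -8]] = (-8)·[2, 1][3, -2, 1]ᵀ, so take a₁ = [3, -1], b₁ = [2, 1, -3], a₂ = [2, 1], b₂ = [3, -2, 1].
Each slice is an integer combination of E₁ = a₁b₁ᵀ and E₂ = a₂b₂ᵀ: S₀ = −3·E₁ + E₂, S₁ = 0, S₂ = −E₁ + 3·E₂; reading off coefficients, c₁ = [-3, 0, -1] and c₂ = [1, 0, 3].
Hence T = [3, -1] (x) [2, 1, -3] (x) [-3, 0, -1] + [2, 1] (x) [3, -2, 1] (x) [1, 0, 3], so rank(T) ≤ 2.
These bounds meet, so rank(T) = 2.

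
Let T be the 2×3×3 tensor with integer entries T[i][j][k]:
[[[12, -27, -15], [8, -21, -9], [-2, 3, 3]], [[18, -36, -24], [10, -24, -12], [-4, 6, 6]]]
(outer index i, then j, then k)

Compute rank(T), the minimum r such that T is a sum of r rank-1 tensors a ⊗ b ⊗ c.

2

Lower bound: in the mode-2 unfolding of T (rows indexed by j, columns by (i,k)) the 2×2 minor on rows j ∈ {0, 1}, columns (i,k) ∈ {(0,0), (0,1)} is det [[12, -27], [8, -21]] = -36 ≠ 0, so that unfolding has rank ≥ 2 and hence rank(T) ≥ 2 (CP rank is at least every unfolding rank, though it can be larger).
Upper bound: with S_k = T[:,:,k], the two rank-1 terms a₁b₁ᵀ, a₂b₂ᵀ are the rank-1 members of the pencil x·S₀ + y·S₁.
The 2×2 minor of x·S₀ + y·S₁ on rows {0,1}, columns {0,1} is −24·x² + 108·xy − 108·y² = (-12)·(2·x − 3·y)(x − 3·y), vanishing at (x:y) = (3:2) and (3:1).
M₁ = 3·S₀ + 2·S₁ = [[-18, -18, 0], [-18, -18, 0]] = (-18)·[1, 1][1, 1, 0]ᵀ and M₂ = 3·S₀ + S₁ = [[9, 3, -3], [18, 6, -6]] = 3·[1, 2][3, 1, -1]ᵀ, so take a₁ = [1, 1], b₁ = [1, 1, 0], a₂ = [1, 2], b₂ = [3, 1, -1].
Each slice is an integer combination of E₁ = a₁b₁ᵀ and E₂ = a₂b₂ᵀ: S₀ = 6·E₁ + 2·E₂, S₁ = −18·E₁ − 3·E₂, S₂ = −6·E₁ − 3·E₂; reading off coefficients, c₁ = [6, -18, -6] and c₂ = [2, -3, -3].
Hence T = [1, 1] ⊗ [1, 1, 0] ⊗ [6, -18, -6] + [1, 2] ⊗ [3, 1, -1] ⊗ [2, -3, -3], so rank(T) ≤ 2.
These bounds meet, so rank(T) = 2.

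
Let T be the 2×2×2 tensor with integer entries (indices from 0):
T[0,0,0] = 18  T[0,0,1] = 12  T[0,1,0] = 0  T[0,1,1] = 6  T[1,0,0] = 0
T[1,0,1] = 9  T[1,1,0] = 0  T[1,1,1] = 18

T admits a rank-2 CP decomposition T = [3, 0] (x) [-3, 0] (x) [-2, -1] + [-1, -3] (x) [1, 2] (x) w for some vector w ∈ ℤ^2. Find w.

w = [0, -3]

Subtract the known terms from T to get the rank-1 residual R = [-1, -3] (x) [1, 2] (x) w, so R[i,j,k] = a[i]·b[j]·w[k]. Pick indices with nonzero a[0]·b[0] = (-1)·(1) = -1. Only the fibre through (0,0,·) is needed: R[0,0,:] = T[0,0,:] − Σₗ aₗ[0]bₗ[0]cₗ = [18, 12] − (3)·(-3)·[-2, -1] = [0, 3]. Then w[k] = R[0,0,k] / -1 for each k, giving w = [0, 3] / -1 = [0, -3].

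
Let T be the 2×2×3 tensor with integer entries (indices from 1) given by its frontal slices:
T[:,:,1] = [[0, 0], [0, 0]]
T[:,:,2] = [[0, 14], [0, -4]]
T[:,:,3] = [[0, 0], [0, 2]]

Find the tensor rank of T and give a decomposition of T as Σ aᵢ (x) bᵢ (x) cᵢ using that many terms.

rank(T) = 2

Lower bound: the mode-3 unfolding of T (rows indexed by k, columns by (i,j) = (1,1), (1,2), (2,1), (2,2)) is [[0, 0, 0, 0], [0, 14, 0, -4], [0, 0, 0, 2]].
There the 2×2 minor on rows k ∈ {2, 3}, columns (i,j) ∈ {(1,2), (2,2)} is det [[14, -4], [0, 2]] = 28 ≠ 0, so this unfolding has rank ≥ 2; CP rank is at least every unfolding rank, so rank(T) ≥ 2. (Flattening ranks never certify an upper bound on CP rank; for that we must actually write T with 2 rank-1 terms.)
Upper bound — finding two terms. Every mode-2 slice of T is a multiple of one matrix: T[:,j,:] = b[j]·M with b = [0, 1] and M = [[0, 14, 0], [0, -4, 2]] (rows indexed by i, columns by k). So it suffices to write M as a sum of two rank-1 matrices.
Splitting M by its rows (i = 1, 2), M = [1, 0][0, 14, 0]ᵀ + [0, 1][0, -4, 2]ᵀ.
Hence T = [1, 0] (x) [0, 1] (x) [0, 14, 0] + [0, 1] (x) [0, 1] (x) [0, -4, 2], so rank(T) ≤ 2.
These bounds meet, so rank(T) = 2.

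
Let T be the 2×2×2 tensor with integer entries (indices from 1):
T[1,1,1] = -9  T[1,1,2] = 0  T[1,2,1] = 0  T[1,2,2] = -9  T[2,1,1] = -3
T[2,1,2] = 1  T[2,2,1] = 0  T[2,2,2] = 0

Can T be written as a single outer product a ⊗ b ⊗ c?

No

The mode-1 unfolding of T (rows indexed by i, columns by (j,k) = (1,1), (1,2), (2,1), (2,2)) is [[-9, 0, 0, -9], [-3, 1, 0, 0]].
There the 2×2 minor on rows i ∈ {1, 2}, columns (j,k) ∈ {(1,1), (1,2)} is det [[-9, 0], [-3, 1]] = -9 ≠ 0, so this unfolding has rank ≥ 2; CP rank is at least every unfolding rank, so rank(T) ≥ 2.
In particular rank(T) ≥ 2 > 1, so T is not rank-1.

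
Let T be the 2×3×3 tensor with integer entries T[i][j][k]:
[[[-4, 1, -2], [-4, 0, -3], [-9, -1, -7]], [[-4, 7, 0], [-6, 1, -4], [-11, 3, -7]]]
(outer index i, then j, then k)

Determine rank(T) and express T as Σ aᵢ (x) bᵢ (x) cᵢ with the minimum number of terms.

rank(T) = 3

Lower bound: in the mode-3 unfolding of T (rows indexed by k, columns by (i,j)) the 3×3 minor on rows k ∈ {0, 1, 2}, columns (i,j) ∈ {(0,0), (0,1), (0,2)} is det [[-4, -4, -9], [1, 0, -1], [-2, -3, -7]] = 3 ≠ 0, so that unfolding has rank ≥ 3 and hence rank(T) ≥ 3 (CP rank is at least every unfolding rank, though it can be larger).
Upper bound: T is a sum of 3 rank-1 terms, T = [1, -1] (x) [2, 0, 1] (x) [-1, -1, -1] + [1, 1] (x) [1, -1, -2] (x) [2, 1, 2] + [1, 2] (x) [2, 1, 2] (x) [-2, 1, -1] (written with every a and b primitive with positive leading entry and the scale carried by c; CP decompositions are not unique, and this one is verified by expanding entrywise), so rank(T) ≤ 3.
These bounds meet, so rank(T) = 3.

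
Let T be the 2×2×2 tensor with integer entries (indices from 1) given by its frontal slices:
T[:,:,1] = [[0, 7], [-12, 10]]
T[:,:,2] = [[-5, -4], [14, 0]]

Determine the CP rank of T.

2

Lower bound: the mode-3 unfolding of T (rows indexed by k, columns by (i,j) = (1,1), (1,2), (2,1), (2,2)) is [[0, 7, -12, 10], [-5, -4, 14, 0]].
There the 2×2 minor on rows k ∈ {1, 2}, columns (i,j) ∈ {(1,1), (1,2)} is det [[0, 7], [-5, -4]] = 35 ≠ 0, so this unfolding has rank ≥ 2; CP rank is at least every unfolding rank, so rank(T) ≥ 2. (Unfolding ranks only ever bound the CP rank from below — rank(T) can be strictly larger than all of them — so the matching upper bound has to come from an explicit 2-term decomposition.)
Upper bound — finding two terms. Write S_k = T[:,:,k] for the frontal slices: S₁ = [[0, 7], [-12, 10]], S₂ = [[-5, -4], [14, 0]].
If T = a₁ ⊗ b₁ ⊗ c₁ + a₂ ⊗ b₂ ⊗ c₂ then each S_k = c₁[k]·a₁b₁ᵀ + c₂[k]·a₂b₂ᵀ. S₁ and S₂ are linearly independent, so a₁b₁ᵀ and a₂b₂ᵀ must span the same plane of matrices: they are the rank-1 matrices of the form x·S₁ + y·S₂.
det(x·S₁ + y·S₂) is 84·x² − 196·xy + 56·y² = 28·(x − 2·y)(3·x − y), vanishing at (x:y) = (2:1) and (1:3).
M₁ = 2·S₁ + S₂ = [[-5, 10], [-10, 20]] = (-5)·[1, 2][1, -2]ᵀ and M₂ = S₁ + 3·S₂ = [[-15, -5], [30, 10]] = (-5)·[1, -2][3, 1]ᵀ, so take a₁ = [1, 2], b₁ = [1, -2], a₂ = [1, -2], b₂ = [3, 1].
Each slice is an integer combination of E₁ = a₁b₁ᵀ and E₂ = a₂b₂ᵀ: S₁ = −3·E₁ + E₂, S₂ = E₁ − 2·E₂; reading off coefficients, c₁ = [-3, 1] and c₂ = [1, -2].
Hence T = [1, 2] ⊗ [1, -2] ⊗ [-3, 1] + [1, -2] ⊗ [3, 1] ⊗ [1, -2], so rank(T) ≤ 2.
These bounds meet, so rank(T) = 2.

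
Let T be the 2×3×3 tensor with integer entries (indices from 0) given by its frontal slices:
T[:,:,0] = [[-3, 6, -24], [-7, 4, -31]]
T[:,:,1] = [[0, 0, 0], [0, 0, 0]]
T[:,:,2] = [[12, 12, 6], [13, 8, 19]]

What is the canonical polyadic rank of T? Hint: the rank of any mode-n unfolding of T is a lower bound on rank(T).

Lower bound: the mode-1 unfolding of T (rows indexed by i, columns by (j,k) = (0,0), (0,1), (0,2), (1,0), (1,1), (1,2), (2,0), (2,1), (2,2)) is [[-3, 0, 12, 6, 0, 12, -24, 0, 6], [-7, 0, 13, 4, 0, 8, -31, 0, 19]].
There the 2×2 minor on rows i ∈ {0, 1}, columns (j,k) ∈ {(0,0), (0,2)} is det [[-3, 12], [-7, 13]] = 45 ≠ 0, so this unfolding has rank ≥ 2; CP rank is at least every unfolding rank, so rank(T) ≥ 2. (Flattening ranks never certify an upper bound on CP rank; for that we must actually write T with 2 rank-1 terms.)
Upper bound — finding two terms. Write S_k = T[:,:,k] for the frontal slices: S₀ = [[-3, 6, -24], [-7, 4, -31]], S₁ = [[0, 0, 0], [0, 0, 0]], S₂ = [[12, 12, 6], [13, 8, 19]].
If T = a₁ ⊗ b₁ ⊗ c₁ + a₂ ⊗ b₂ ⊗ c₂ then each S_k = c₁[k]·a₁b₁ᵀ + c₂[k]·a₂b₂ᵀ. S₀ and S₂ are linearly independent, so a₁b₁ᵀ and a₂b₂ᵀ must span the same plane of matrices: they are the rank-1 matrices of the form x·S₀ + y·S₂.
The 2×2 minor of x·S₀ + y·S₂ on rows {0,1}, columns {0,1} is 30·x² + 30·xy − 60·y² = 30·(x + 2·y)(x − y), vanishing at (x:y) = (2:-1) and (1:1).
M₁ = 2·S₀ − S₂ = [[-18, 0, -54], [-27, 0, -81]] = (-9)·[2, 3][1, 0, 3]ᵀ and M₂ = S₀ + S₂ = [[9, 18, -18], [6, 12, -12]] = 3·[3, 2][1, 2, -2]ᵀ, so take a₁ = [2, 3], b₁ = [1, 0, 3], a₂ = [3, 2], b₂ = [1, 2, -2].
Each slice is an integer combination of E₁ = a₁b₁ᵀ and E₂ = a₂b₂ᵀ: S₀ = −3·E₁ + E₂, S₁ = 0, S₂ = 3·E₁ + 2·E₂; reading off coefficients, c₁ = [-3, 0, 3] and c₂ = [1, 0, 2].
Hence T = [2, 3] ⊗ [1, 0, 3] ⊗ [-3, 0, 3] + [3, 2] ⊗ [1, 2, -2] ⊗ [1, 0, 2], so rank(T) ≤ 2.
These bounds meet, so rank(T) = 2.

2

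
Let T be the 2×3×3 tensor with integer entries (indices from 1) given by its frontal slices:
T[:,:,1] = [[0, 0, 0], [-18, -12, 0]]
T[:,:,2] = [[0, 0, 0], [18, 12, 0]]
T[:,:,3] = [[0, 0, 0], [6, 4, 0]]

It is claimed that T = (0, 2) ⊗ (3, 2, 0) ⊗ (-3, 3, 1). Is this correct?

Reconstruct entrywise from the claimed factors. For example, T[2,2,1] = -12 and Σₗ aₗ[2]bₗ[2]cₗ[1] = (2)·(2)·(-3) = -12; checking all 18 entries, every one matches. The claim holds.

Yes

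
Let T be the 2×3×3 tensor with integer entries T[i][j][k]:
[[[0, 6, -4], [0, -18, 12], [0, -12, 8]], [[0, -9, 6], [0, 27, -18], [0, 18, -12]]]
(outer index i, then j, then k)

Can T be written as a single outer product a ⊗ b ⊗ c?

Yes

If T = a ⊗ b ⊗ c then every fibre of T is a multiple of the corresponding factor, so read the factors off the fibres through the nonzero entry T[0,0,1] = 6.
The mode-1 fibre T[:,0,1] = [6, -9] gives a = [2, -3] (primitive direction); the mode-2 fibre T[0,:,1] = [6, -18, -12] gives b = [1, -3, -2]; then c[k] = T[0,0,k] / (a[0]·b[0]) = [0, 6, -4] / 2 = [0, 3, -2].
Expanding [2, -3] ⊗ [1, -3, -2] ⊗ [0, 3, -2] reproduces all 18 entries of T, so T = [2, -3] ⊗ [1, -3, -2] ⊗ [0, 3, -2] and rank(T) ≤ 1.
Equivalently every frontal slice T[:,:,k] is c[k] times the rank-1 matrix [2, -3] ⊗ [1, -3, -2]. So T has rank 1 (it is nonzero).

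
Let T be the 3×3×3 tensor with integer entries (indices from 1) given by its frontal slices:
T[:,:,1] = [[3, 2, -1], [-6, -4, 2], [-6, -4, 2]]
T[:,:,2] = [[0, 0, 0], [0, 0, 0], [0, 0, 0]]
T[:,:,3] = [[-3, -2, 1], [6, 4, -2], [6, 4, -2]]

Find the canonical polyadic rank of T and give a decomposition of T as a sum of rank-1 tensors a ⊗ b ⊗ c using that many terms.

rank(T) = 1

Lower bound: T ≠ 0 (e.g. T[1,1,1] = 3), so rank(T) ≥ 1.
Upper bound: if T = a ⊗ b ⊗ c then every fibre of T is a multiple of the corresponding factor, so read the factors off the fibres through the nonzero entry T[1,1,1] = 3.
The mode-1 fibre T[:,1,1] = [3, -6, -6] gives a = [1, -2, -2] (primitive direction); the mode-2 fibre T[1,:,1] = [3, 2, -1] gives b = [3, 2, -1]; then c[k] = T[1,1,k] / (a[1]·b[1]) = [3, 0, -3] / 3 = [1, 0, -1].
Expanding [1, -2, -2] ⊗ [3, 2, -1] ⊗ [1, 0, -1] reproduces all 27 entries of T, so T = [1, -2, -2] ⊗ [3, 2, -1] ⊗ [1, 0, -1] and rank(T) ≤ 1.
These bounds meet, so rank(T) = 1.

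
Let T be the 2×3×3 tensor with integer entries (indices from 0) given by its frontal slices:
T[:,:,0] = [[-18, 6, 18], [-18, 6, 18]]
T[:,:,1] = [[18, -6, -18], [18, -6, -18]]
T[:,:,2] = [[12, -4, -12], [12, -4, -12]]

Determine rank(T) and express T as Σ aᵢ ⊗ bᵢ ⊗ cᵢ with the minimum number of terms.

Lower bound: T ≠ 0 (e.g. T[0,0,0] = -18), so rank(T) ≥ 1.
Upper bound: if T = a ⊗ b ⊗ c then every fibre of T is a multiple of the corresponding factor, so read the factors off the fibres through the nonzero entry T[0,0,0] = -18.
The mode-1 fibre T[:,0,0] = [-18, -18] gives a = [1, 1] (primitive direction); the mode-2 fibre T[0,:,0] = [-18, 6, 18] gives b = [3, -1, -3]; then c[k] = T[0,0,k] / (a[0]·b[0]) = [-18, 18, 12] / 3 = [-6, 6, 4].
Expanding [1, 1] ⊗ [3, -1, -3] ⊗ [-6, 6, 4] reproduces all 18 entries of T, so T = [1, 1] ⊗ [3, -1, -3] ⊗ [-6, 6, 4] and rank(T) ≤ 1.
These bounds meet, so rank(T) = 1.

rank(T) = 1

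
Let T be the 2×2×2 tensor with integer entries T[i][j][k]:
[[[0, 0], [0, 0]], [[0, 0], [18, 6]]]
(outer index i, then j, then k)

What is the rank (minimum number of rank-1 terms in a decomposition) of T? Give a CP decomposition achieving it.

Lower bound: T ≠ 0 (e.g. T[1,1,0] = 18), so rank(T) ≥ 1.
Upper bound: the mode-1 fibre T[:,1,0] = [0, 18] gives a = [0, 1] (primitive direction); the mode-2 fibre T[1,:,0] = [0, 18] gives b = [0, 1]; then c[k] = T[1,1,k] / (a[1]·b[1]) = [18, 6] / 1 = [18, 6].
Expanding [0, 1] ⊗ [0, 1] ⊗ [18, 6] reproduces all 8 entries of T, so T = [0, 1] ⊗ [0, 1] ⊗ [18, 6] and rank(T) ≤ 1.
These bounds meet, so rank(T) = 1.

rank(T) = 1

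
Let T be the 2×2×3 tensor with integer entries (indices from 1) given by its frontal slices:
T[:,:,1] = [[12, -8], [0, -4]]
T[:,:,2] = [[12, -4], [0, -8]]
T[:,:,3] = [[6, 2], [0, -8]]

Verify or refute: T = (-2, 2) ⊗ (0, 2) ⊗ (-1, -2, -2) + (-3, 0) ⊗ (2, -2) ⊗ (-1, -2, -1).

No

Reconstruct entry (1,1,1) from the claimed factors: Σₗ aₗ[1]bₗ[1]cₗ[1] = (-2)·(0)·(-1) + (-3)·(2)·(-1) = 6, but T[1,1,1] = 12. The claim is false.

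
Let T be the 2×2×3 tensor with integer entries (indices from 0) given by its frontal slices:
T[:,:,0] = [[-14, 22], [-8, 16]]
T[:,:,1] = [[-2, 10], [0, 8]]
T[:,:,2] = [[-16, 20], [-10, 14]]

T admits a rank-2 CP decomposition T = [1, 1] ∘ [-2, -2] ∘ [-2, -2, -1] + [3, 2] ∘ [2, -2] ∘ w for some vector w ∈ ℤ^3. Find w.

w = [-3, -1, -3]

Subtract the known terms from T to get the rank-1 residual R = [3, 2] ∘ [2, -2] ∘ w, so R[i,j,k] = a[i]·b[j]·w[k]. Pick indices with nonzero a[0]·b[0] = (3)·(2) = 6. Only the fibre through (0,0,·) is needed: R[0,0,:] = T[0,0,:] − Σₗ aₗ[0]bₗ[0]cₗ = [-14, -2, -16] − (1)·(-2)·[-2, -2, -1] = [-18, -6, -18]. Then w[k] = R[0,0,k] / 6 for each k, giving w = [-18, -6, -18] / 6 = [-3, -1, -3].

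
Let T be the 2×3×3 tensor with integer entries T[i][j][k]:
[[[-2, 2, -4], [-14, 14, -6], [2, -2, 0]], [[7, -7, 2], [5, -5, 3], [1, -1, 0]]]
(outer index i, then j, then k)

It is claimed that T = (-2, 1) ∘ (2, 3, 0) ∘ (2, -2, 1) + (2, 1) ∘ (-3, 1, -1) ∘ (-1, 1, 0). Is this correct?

Reconstruct entrywise from the claimed factors. For example, T[0,0,2] = -4 and Σₗ aₗ[0]bₗ[0]cₗ[2] = (-2)·(2)·(1) + (2)·(-3)·(0) = -4; checking all 18 entries, every one matches. The claim holds.

Yes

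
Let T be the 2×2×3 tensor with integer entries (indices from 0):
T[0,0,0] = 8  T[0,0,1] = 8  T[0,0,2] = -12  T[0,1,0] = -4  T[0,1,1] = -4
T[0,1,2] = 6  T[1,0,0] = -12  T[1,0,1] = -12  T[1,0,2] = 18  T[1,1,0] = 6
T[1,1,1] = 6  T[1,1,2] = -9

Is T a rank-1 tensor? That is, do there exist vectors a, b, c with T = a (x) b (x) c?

Yes

If T = a (x) b (x) c then every fibre of T is a multiple of the corresponding factor, so read the factors off the fibres through the nonzero entry T[0,0,0] = 8.
The mode-1 fibre T[:,0,0] = [8, -12] gives a = (2, -3) (primitive direction); the mode-2 fibre T[0,:,0] = [8, -4] gives b = (2, -1); then c[k] = T[0,0,k] / (a[0]·b[0]) = [8, 8, -12] / 4 = (2, 2, -3).
Expanding (2, -3) (x) (2, -1) (x) (2, 2, -3) reproduces all 12 entries of T, so T = (2, -3) (x) (2, -1) (x) (2, 2, -3) and rank(T) ≤ 1.
Equivalently every frontal slice T[:,:,k] is c[k] times the rank-1 matrix (2, -3) (x) (2, -1). So T has rank 1 (it is nonzero).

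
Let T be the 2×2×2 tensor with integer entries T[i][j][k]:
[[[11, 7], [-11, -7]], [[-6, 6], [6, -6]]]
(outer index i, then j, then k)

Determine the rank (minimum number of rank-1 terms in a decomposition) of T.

Lower bound: in the mode-1 unfolding of T (rows indexed by i, columns by (j,k)) the 2×2 minor on rows i ∈ {0, 1}, columns (j,k) ∈ {(0,0), (0,1)} is det [[11, 7], [-6, 6]] = 108 ≠ 0, so that unfolding has rank ≥ 2 and hence rank(T) ≥ 2 (CP rank is at least every unfolding rank, though it can be larger).
Upper bound: T[:,j,:] = b[j]·M for every slice, with b = (1, -1) and M = [[11, 7], [-6, 6]] (rows i, columns k).
Splitting M by its rows (i = 0, 1), M = (1, 0)(11, 7)ᵀ + (0, 1)(-6, 6)ᵀ.
Hence T = (1, 0) ⊗ (1, -1) ⊗ (11, 7) + (0, 1) ⊗ (1, -1) ⊗ (-6, 6), so rank(T) ≤ 2.
These bounds meet, so rank(T) = 2.

2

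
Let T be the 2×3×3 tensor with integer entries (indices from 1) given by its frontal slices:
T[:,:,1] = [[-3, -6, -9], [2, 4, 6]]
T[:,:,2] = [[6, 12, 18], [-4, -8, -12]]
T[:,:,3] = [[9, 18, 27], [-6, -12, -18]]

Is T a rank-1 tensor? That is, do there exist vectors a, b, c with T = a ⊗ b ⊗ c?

Yes

If T = a ⊗ b ⊗ c then every fibre of T is a multiple of the corresponding factor, so read the factors off the fibres through the nonzero entry T[1,1,1] = -3.
The mode-1 fibre T[:,1,1] = [-3, 2] gives a = (3, -2) (primitive direction); the mode-2 fibre T[1,:,1] = [-3, -6, -9] gives b = (1, 2, 3); then c[k] = T[1,1,k] / (a[1]·b[1]) = [-3, 6, 9] / 3 = (-1, 2, 3).
Expanding (3, -2) ⊗ (1, 2, 3) ⊗ (-1, 2, 3) reproduces all 18 entries of T, so T = (3, -2) ⊗ (1, 2, 3) ⊗ (-1, 2, 3) and rank(T) ≤ 1.
Equivalently every frontal slice T[:,:,k] is c[k] times the rank-1 matrix (3, -2) ⊗ (1, 2, 3). So T has rank 1 (it is nonzero).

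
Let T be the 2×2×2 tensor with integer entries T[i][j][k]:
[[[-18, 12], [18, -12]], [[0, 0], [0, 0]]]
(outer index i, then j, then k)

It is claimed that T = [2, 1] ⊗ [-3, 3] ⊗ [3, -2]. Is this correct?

Reconstruct entry (1,0,0) from the claimed factors: Σₗ aₗ[1]bₗ[0]cₗ[0] = (1)·(-3)·(3) = -9, but T[1,0,0] = 0. The claim is false.

No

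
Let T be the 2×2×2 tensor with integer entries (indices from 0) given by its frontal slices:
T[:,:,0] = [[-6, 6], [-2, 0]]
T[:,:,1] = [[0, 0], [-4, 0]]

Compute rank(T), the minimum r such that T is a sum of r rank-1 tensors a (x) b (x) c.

Lower bound: the mode-3 unfolding of T (rows indexed by k, columns by (i,j) = (0,0), (0,1), (1,0), (1,1)) is [[-6, 6, -2, 0], [0, 0, -4, 0]].
There the 2×2 minor on rows k ∈ {0, 1}, columns (i,j) ∈ {(0,0), (1,0)} is det [[-6, -2], [0, -4]] = 24 ≠ 0, so this unfolding has rank ≥ 2; CP rank is at least every unfolding rank, so rank(T) ≥ 2. (This is only a lower bound: in general the CP rank may exceed every unfolding rank, so we still need to exhibit 2 rank-1 terms summing to T.)
Upper bound — finding two terms. Write S_k = T[:,:,k] for the frontal slices: S₀ = [[-6, 6], [-2, 0]], S₁ = [[0, 0], [-4, 0]].
If T = a₁ (x) b₁ (x) c₁ + a₂ (x) b₂ (x) c₂ then each S_k = c₁[k]·a₁b₁ᵀ + c₂[k]·a₂b₂ᵀ. S₀ and S₁ are linearly independent, so a₁b₁ᵀ and a₂b₂ᵀ must span the same plane of matrices: they are the rank-1 matrices of the form x·S₀ + y·S₁.
det(x·S₀ + y·S₁) is 12·x² + 24·xy = 12·(x + 2·y)(x), vanishing at (x:y) = (2:-1) and (0:1).
M₁ = 2·S₀ − S₁ = [[-12, 12], [0, 0]] = (-12)·[1, 0][1, -1]ᵀ and M₂ = S₁ = [[0, 0], [-4, 0]] = (-4)·[0, 1][1, 0]ᵀ, so take a₁ = [1, 0], b₁ = [1, -1], a₂ = [0, 1], b₂ = [1, 0].
Each slice is an integer combination of E₁ = a₁b₁ᵀ and E₂ = a₂b₂ᵀ: S₀ = −6·E₁ − 2·E₂, S₁ = −4·E₂; reading off coefficients, c₁ = [-6, 0] and c₂ = [-2, -4].
Hence T = [1, 0] (x) [1, -1] (x) [-6, 0] + [0, 1] (x) [1, 0] (x) [-2, -4], so rank(T) ≤ 2.
These bounds meet, so rank(T) = 2.

2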